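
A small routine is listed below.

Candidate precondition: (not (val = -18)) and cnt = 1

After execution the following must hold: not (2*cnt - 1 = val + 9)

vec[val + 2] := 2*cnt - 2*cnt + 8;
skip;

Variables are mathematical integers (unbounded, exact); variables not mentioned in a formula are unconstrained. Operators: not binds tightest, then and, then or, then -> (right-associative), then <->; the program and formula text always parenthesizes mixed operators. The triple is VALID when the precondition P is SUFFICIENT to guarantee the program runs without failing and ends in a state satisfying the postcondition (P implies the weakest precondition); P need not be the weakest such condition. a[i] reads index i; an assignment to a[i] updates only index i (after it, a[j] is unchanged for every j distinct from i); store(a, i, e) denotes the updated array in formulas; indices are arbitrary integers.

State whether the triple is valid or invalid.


Working backward. After the program, the postcondition not (2*cnt - 1 = val + 9) must hold; in canonical form it is not (2*cnt = val + 10).
Before skip: not (2*cnt = val + 10)
Before vec[val + 2] := 2*cnt - 2*cnt + 8: not (2*cnt = val + 10)
The weakest precondition is not (2*cnt = val + 10).
Check whether (not (val = -18)) and cnt = 1 implies it.
Countermodel: at the initial state cnt = 1, val = -8, the precondition holds but the weakest precondition fails.
Answer: invalid


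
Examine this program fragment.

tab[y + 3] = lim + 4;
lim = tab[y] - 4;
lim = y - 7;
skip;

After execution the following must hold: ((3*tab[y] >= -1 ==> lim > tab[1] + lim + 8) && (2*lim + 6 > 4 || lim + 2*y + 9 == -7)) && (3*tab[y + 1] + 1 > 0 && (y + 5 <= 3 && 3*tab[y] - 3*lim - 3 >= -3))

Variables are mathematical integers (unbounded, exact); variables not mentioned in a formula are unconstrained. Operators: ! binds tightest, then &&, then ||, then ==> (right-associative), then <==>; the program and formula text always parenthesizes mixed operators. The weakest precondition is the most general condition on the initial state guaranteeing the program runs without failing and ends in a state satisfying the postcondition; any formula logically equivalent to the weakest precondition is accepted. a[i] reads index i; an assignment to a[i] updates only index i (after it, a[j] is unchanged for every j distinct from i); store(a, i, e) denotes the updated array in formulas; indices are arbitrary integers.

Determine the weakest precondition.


Working backward. After the program, the postcondition ((3*tab[y] >= -1 ==> lim > tab[1] + lim + 8) && (2*lim + 6 > 4 || lim + 2*y + 9 == -7)) && (3*tab[y + 1] + 1 > 0 && (y + 5 <= 3 && 3*tab[y] - 3*lim - 3 >= -3)) must hold; in canonical form it is (3*tab[y] >= -1 ==> tab[1] < -8) && (2*lim > -2 || lim + 2*y == -16) && 3*tab[y + 1] > -1 && y <= -2 && 3*tab[y] >= 3*lim.
Before skip: (3*tab[y] >= -1 ==> tab[1] < -8) && (2*lim > -2 || lim + 2*y == -16) && 3*tab[y + 1] > -1 && y <= -2 && 3*tab[y] >= 3*lim
Before lim := y - 7: (3*tab[y] >= -1 ==> tab[1] < -8) && (2*y > 12 || 3*y == -9) && 3*tab[y + 1] > -1 && y <= -2 && 3*tab[y] >= 3*y - 21
Before lim := tab[y] - 4: (3*tab[y] >= -1 ==> tab[1] < -8) && (2*y > 12 || 3*y == -9) && 3*tab[y + 1] > -1 && y <= -2 && 3*tab[y] >= 3*y - 21
Before tab[y + 3] := lim + 4: (3*store(tab, y + 3, lim + 4)[y] >= -1 ==> store(tab, y + 3, lim + 4)[1] < -8) && (2*y > 12 || 3*y == -9) && 3*store(tab, y + 3, lim + 4)[y + 1] > -1 && y <= -2 && 3*store(tab, y + 3, lim + 4)[y] >= 3*y - 21
Answer: WP = (3*store(tab, y + 3, lim + 4)[y] >= -1 ==> store(tab, y + 3, lim + 4)[1] < -8) && (2*y > 12 || 3*y == -9) && 3*store(tab, y + 3, lim + 4)[y + 1] > -1 && y <= -2 && 3*store(tab, y + 3, lim + 4)[y] >= 3*y - 21


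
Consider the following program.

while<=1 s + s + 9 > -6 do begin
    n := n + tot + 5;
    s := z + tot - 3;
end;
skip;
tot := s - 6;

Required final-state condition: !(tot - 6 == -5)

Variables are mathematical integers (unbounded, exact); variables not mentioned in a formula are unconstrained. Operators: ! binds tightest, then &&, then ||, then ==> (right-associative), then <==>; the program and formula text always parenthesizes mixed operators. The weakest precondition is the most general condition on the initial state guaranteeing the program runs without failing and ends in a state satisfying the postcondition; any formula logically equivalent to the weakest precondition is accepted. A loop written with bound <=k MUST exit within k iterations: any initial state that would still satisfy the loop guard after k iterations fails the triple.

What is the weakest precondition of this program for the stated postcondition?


Working backward. After the program, the postcondition !(tot - 6 == -5) must hold; in canonical form it is !(tot == 1).
Before tot := s - 6: !(s == 7)
Before skip: !(s == 7)
Before the loop (bound <=1), unroll the exhaustion recursion (WP_0 = exit-now case; WP_j = one more guarded iteration, up to j = 1):
  WP_0: (!(2*s > -15)) && (!(s == 7))
  WP_1: (2*s > -15 ==> ((!(2*tot + 2*z > -9)) && (!(tot + z == 10)))) && ((!(2*s > -15)) ==> (!(s == 7)))
So before the loop: (2*s > -15 ==> ((!(2*tot + 2*z > -9)) && (!(tot + z == 10)))) && ((!(2*s > -15)) ==> (!(s == 7)))
Answer: WP = (2*s > -15 ==> ((!(2*tot + 2*z > -9)) && (!(tot + z == 10)))) && ((!(2*s > -15)) ==> (!(s == 7)))


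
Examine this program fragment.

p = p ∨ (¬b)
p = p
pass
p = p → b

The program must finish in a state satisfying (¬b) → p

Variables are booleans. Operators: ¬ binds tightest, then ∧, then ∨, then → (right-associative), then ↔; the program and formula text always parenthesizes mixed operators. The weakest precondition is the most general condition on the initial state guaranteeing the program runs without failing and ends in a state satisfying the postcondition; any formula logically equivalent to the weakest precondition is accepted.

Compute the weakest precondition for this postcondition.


Working backward. After the program, (¬b) → p must hold.
Before p := p → b: (¬b) → (p → b)
Before skip: (¬b) → (p → b)
Before p := p: (¬b) → (p → b)
Before p := p ∨ (¬b): (¬b) → ((p ∨ (¬b)) → b)
Answer: WP = (¬b) → ((p ∨ (¬b)) → b)


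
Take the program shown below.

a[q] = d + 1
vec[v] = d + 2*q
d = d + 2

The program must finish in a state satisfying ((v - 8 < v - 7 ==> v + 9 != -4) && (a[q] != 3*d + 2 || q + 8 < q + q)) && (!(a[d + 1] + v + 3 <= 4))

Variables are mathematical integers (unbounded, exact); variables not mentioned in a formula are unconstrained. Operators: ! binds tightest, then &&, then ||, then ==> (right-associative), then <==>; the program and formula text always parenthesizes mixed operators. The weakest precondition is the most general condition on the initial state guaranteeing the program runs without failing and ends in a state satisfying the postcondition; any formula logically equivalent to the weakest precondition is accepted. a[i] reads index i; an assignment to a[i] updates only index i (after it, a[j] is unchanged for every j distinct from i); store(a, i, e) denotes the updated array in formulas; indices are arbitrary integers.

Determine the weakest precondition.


Working backward. After the program, the postcondition ((v - 8 < v - 7 ==> v + 9 != -4) && (a[q] != 3*d + 2 || q + 8 < q + q)) && (!(a[d + 1] + v + 3 <= 4)) must hold; in canonical form it is v != -13 && (a[q] != 3*d + 2 || q > 8) && (!(a[d + 1] + v <= 1)).
Before d := d + 2: v != -13 && (a[q] != 3*d + 8 || q > 8) && (!(a[d + 3] + v <= 1))
Before vec[v] := d + 2*q: v != -13 && (a[q] != 3*d + 8 || q > 8) && (!(a[d + 3] + v <= 1))
Before a[q] := d + 1: v != -13 && (store(a, q, d + 1)[q] != 3*d + 8 || q > 8) && (!(store(a, q, d + 1)[d + 3] + v <= 1))
Answer: WP = v != -13 && (store(a, q, d + 1)[q] != 3*d + 8 || q > 8) && (!(store(a, q, d + 1)[d + 3] + v <= 1))


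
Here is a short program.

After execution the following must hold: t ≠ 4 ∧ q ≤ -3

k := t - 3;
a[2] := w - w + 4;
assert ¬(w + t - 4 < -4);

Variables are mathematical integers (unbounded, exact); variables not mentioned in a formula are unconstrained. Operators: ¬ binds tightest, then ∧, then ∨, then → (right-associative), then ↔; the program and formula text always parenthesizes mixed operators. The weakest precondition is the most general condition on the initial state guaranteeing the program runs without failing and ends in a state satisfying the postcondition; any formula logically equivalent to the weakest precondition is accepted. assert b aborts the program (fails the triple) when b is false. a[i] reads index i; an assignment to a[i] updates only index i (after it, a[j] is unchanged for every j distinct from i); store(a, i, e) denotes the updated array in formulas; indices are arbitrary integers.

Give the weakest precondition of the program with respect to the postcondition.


Working backward. After the program, t ≠ 4 ∧ q ≤ -3 must hold.
Before assert ¬(w + t - 4 < -4): (¬(t + w < 0)) ∧ t ≠ 4 ∧ q ≤ -3
Before a[2] := w - w + 4: (¬(t + w < 0)) ∧ t ≠ 4 ∧ q ≤ -3
Before k := t - 3: (¬(t + w < 0)) ∧ t ≠ 4 ∧ q ≤ -3
Answer: WP = (¬(t + w < 0)) ∧ t ≠ 4 ∧ q ≤ -3


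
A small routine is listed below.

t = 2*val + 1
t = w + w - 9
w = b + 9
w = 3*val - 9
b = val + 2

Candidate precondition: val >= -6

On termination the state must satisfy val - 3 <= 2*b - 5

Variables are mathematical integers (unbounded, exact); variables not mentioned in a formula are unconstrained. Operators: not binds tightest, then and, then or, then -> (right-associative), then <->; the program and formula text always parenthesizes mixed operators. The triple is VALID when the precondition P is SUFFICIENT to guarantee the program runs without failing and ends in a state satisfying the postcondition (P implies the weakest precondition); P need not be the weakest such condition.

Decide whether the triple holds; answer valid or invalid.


Working backward. After the program, the postcondition val - 3 <= 2*b - 5 must hold; in canonical form it is val <= 2*b - 2.
Before b := val + 2: val >= -2
Before w := 3*val - 9: val >= -2
Before w := b + 9: val >= -2
Before t := w + w - 9: val >= -2
Before t := 2*val + 1: val >= -2
The weakest precondition is val >= -2.
Check whether val >= -6 implies it.
Countermodel: at the initial state val = -6, the precondition holds but the weakest precondition fails.
Answer: invalid


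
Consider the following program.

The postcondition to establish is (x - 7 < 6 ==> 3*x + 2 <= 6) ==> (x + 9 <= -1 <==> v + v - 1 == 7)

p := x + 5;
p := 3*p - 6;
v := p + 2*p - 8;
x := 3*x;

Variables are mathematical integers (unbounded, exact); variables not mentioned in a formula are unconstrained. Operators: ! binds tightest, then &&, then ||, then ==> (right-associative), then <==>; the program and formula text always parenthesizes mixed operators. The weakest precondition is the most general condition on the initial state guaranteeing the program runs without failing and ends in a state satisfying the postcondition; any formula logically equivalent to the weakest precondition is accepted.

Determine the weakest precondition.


Working backward. After the program, the postcondition (x - 7 < 6 ==> 3*x + 2 <= 6) ==> (x + 9 <= -1 <==> v + v - 1 == 7) must hold; in canonical form it is (x < 13 ==> 3*x <= 4) ==> (x <= -10 <==> 2*v == 8).
Before x := 3*x: (3*x < 13 ==> 9*x <= 4) ==> (3*x <= -10 <==> 2*v == 8)
Before v := p + 2*p - 8: (3*x < 13 ==> 9*x <= 4) ==> (3*x <= -10 <==> 6*p == 24)
Before p := 3*p - 6: (3*x < 13 ==> 9*x <= 4) ==> (3*x <= -10 <==> 18*p == 60)
Before p := x + 5: (3*x < 13 ==> 9*x <= 4) ==> (3*x <= -10 <==> 18*x == -30)
Answer: WP = (3*x < 13 ==> 9*x <= 4) ==> (3*x <= -10 <==> 18*x == -30)


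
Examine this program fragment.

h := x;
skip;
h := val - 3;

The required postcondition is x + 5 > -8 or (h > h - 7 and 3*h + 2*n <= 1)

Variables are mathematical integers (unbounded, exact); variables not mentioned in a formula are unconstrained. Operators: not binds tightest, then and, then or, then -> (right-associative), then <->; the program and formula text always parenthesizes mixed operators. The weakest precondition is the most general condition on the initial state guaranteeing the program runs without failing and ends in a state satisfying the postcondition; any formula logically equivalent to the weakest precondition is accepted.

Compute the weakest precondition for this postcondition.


Working backward. After the program, the postcondition x + 5 > -8 or (h > h - 7 and 3*h + 2*n <= 1) must hold; in canonical form it is x > -13 or 3*h + 2*n <= 1.
Before h := val - 3: x > -13 or 2*n + 3*val <= 10
Before skip: x > -13 or 2*n + 3*val <= 10
Before h := x: x > -13 or 2*n + 3*val <= 10
Answer: WP = x > -13 or 2*n + 3*val <= 10


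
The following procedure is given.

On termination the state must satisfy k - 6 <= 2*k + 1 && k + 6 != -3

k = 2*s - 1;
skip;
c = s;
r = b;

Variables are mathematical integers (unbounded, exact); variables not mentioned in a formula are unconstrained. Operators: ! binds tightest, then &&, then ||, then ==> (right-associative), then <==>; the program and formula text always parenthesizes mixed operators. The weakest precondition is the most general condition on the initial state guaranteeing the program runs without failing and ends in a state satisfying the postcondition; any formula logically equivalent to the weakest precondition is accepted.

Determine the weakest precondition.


Working backward. After the program, the postcondition k - 6 <= 2*k + 1 && k + 6 != -3 must hold; in canonical form it is k >= -7 && k != -9.
Before r := b: k >= -7 && k != -9
Before c := s: k >= -7 && k != -9
Before skip: k >= -7 && k != -9
Before k := 2*s - 1: 2*s >= -6 && 2*s != -8
Answer: WP = 2*s >= -6 && 2*s != -8


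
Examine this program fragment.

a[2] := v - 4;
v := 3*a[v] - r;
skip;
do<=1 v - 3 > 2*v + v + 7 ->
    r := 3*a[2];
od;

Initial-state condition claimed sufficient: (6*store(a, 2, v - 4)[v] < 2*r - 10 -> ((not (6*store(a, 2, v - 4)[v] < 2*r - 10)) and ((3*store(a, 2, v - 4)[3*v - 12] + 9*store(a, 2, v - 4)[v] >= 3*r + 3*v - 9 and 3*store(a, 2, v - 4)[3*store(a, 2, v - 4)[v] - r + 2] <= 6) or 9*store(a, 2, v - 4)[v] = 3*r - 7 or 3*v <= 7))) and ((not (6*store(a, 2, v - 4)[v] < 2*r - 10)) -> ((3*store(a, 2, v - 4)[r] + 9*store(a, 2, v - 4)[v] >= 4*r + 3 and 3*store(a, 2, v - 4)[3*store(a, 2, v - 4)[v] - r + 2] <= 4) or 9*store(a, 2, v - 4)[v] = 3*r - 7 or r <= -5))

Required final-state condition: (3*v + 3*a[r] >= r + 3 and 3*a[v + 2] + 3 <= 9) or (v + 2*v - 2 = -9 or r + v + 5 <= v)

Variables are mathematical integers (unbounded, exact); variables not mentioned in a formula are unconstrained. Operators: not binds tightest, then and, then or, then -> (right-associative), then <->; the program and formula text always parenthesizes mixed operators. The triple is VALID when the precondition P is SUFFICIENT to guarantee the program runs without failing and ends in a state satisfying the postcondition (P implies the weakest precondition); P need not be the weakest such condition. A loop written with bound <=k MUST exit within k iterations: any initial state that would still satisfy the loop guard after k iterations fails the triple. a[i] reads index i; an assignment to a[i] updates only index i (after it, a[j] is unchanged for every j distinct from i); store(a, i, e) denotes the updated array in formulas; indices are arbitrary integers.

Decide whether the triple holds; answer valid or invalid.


Working backward. After the program, the postcondition (3*v + 3*a[r] >= r + 3 and 3*a[v + 2] + 3 <= 9) or (v + 2*v - 2 = -9 or r + v + 5 <= v) must hold; in canonical form it is (3*a[r] + 3*v >= r + 3 and 3*a[v + 2] <= 6) or 3*v = -7 or r <= -5.
Before the loop (bound <=1), unroll the exhaustion recursion (WP_0 = exit-now case; WP_j = one more guarded iteration, up to j = 1):
  WP_0: (not (2*v < -10)) and ((3*a[r] + 3*v >= r + 3 and 3*a[v + 2] <= 6) or 3*v = -7 or r <= -5)
  WP_1: (2*v < -10 -> ((not (2*v < -10)) and ((3*a[3*a[2]] + 3*v >= 3*a[2] + 3 and 3*a[v + 2] <= 6) or 3*v = -7 or 3*a[2] <= -5))) and ((not (2*v < -10)) -> ((3*a[r] + 3*v >= r + 3 and 3*a[v + 2] <= 6) or 3*v = -7 or r <= -5))
So before the loop: (2*v < -10 -> ((not (2*v < -10)) and ((3*a[3*a[2]] + 3*v >= 3*a[2] + 3 and 3*a[v + 2] <= 6) or 3*v = -7 or 3*a[2] <= -5))) and ((not (2*v < -10)) -> ((3*a[r] + 3*v >= r + 3 and 3*a[v + 2] <= 6) or 3*v = -7 or r <= -5))
Before skip: (2*v < -10 -> ((not (2*v < -10)) and ((3*a[3*a[2]] + 3*v >= 3*a[2] + 3 and 3*a[v + 2] <= 6) or 3*v = -7 or 3*a[2] <= -5))) and ((not (2*v < -10)) -> ((3*a[r] + 3*v >= r + 3 and 3*a[v + 2] <= 6) or 3*v = -7 or r <= -5))
Before v := 3*a[v] - r: (6*a[v] < 2*r - 10 -> ((not (6*a[v] < 2*r - 10)) and ((3*a[3*a[2]] + 9*a[v] >= 3*a[2] + 3*r + 3 and 3*a[3*a[v] - r + 2] <= 6) or 9*a[v] = 3*r - 7 or 3*a[2] <= -5))) and ((not (6*a[v] < 2*r - 10)) -> ((3*a[r] + 9*a[v] >= 4*r + 3 and 3*a[3*a[v] - r + 2] <= 6) or 9*a[v] = 3*r - 7 or r <= -5))
Before a[2] := v - 4: (6*store(a, 2, v - 4)[v] < 2*r - 10 -> ((not (6*store(a, 2, v - 4)[v] < 2*r - 10)) and ((3*store(a, 2, v - 4)[3*v - 12] + 9*store(a, 2, v - 4)[v] >= 3*r + 3*v - 9 and 3*store(a, 2, v - 4)[3*store(a, 2, v - 4)[v] - r + 2] <= 6) or 9*store(a, 2, v - 4)[v] = 3*r - 7 or 3*v <= 7))) and ((not (6*store(a, 2, v - 4)[v] < 2*r - 10)) -> ((3*store(a, 2, v - 4)[r] + 9*store(a, 2, v - 4)[v] >= 4*r + 3 and 3*store(a, 2, v - 4)[3*store(a, 2, v - 4)[v] - r + 2] <= 6) or 9*store(a, 2, v - 4)[v] = 3*r - 7 or r <= -5))
The weakest precondition is (6*store(a, 2, v - 4)[v] < 2*r - 10 -> ((not (6*store(a, 2, v - 4)[v] < 2*r - 10)) and ((3*store(a, 2, v - 4)[3*v - 12] + 9*store(a, 2, v - 4)[v] >= 3*r + 3*v - 9 and 3*store(a, 2, v - 4)[3*store(a, 2, v - 4)[v] - r + 2] <= 6) or 9*store(a, 2, v - 4)[v] = 3*r - 7 or 3*v <= 7))) and ((not (6*store(a, 2, v - 4)[v] < 2*r - 10)) -> ((3*store(a, 2, v - 4)[r] + 9*store(a, 2, v - 4)[v] >= 4*r + 3 and 3*store(a, 2, v - 4)[3*store(a, 2, v - 4)[v] - r + 2] <= 6) or 9*store(a, 2, v - 4)[v] = 3*r - 7 or r <= -5)).
Check whether (6*store(a, 2, v - 4)[v] < 2*r - 10 -> ((not (6*store(a, 2, v - 4)[v] < 2*r - 10)) and ((3*store(a, 2, v - 4)[3*v - 12] + 9*store(a, 2, v - 4)[v] >= 3*r + 3*v - 9 and 3*store(a, 2, v - 4)[3*store(a, 2, v - 4)[v] - r + 2] <= 6) or 9*store(a, 2, v - 4)[v] = 3*r - 7 or 3*v <= 7))) and ((not (6*store(a, 2, v - 4)[v] < 2*r - 10)) -> ((3*store(a, 2, v - 4)[r] + 9*store(a, 2, v - 4)[v] >= 4*r + 3 and 3*store(a, 2, v - 4)[3*store(a, 2, v - 4)[v] - r + 2] <= 4) or 9*store(a, 2, v - 4)[v] = 3*r - 7 or r <= -5)) implies it.
Every state satisfying the precondition satisfies the weakest precondition: the implication holds.
Answer: valid


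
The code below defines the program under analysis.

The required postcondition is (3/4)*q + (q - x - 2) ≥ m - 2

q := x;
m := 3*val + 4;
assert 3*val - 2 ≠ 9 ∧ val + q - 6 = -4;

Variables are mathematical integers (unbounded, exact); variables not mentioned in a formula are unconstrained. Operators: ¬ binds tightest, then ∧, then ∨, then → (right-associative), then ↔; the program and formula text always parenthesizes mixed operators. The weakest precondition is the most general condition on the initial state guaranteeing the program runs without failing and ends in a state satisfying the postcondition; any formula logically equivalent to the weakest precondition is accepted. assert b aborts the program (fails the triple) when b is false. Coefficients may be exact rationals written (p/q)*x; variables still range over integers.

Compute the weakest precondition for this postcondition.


Working backward. After the program, the postcondition (3/4)*q + (q - x - 2) ≥ m - 2 must hold; in canonical form it is (7/4)*q ≥ m + x.
Before assert 3*val - 2 ≠ 9 ∧ val + q - 6 = -4: 3*val ≠ 11 ∧ q + val = 2 ∧ (7/4)*q ≥ m + x
Before m := 3*val + 4: 3*val ≠ 11 ∧ q + val = 2 ∧ (7/4)*q ≥ 3*val + x + 4
Before q := x: 3*val ≠ 11 ∧ val + x = 2 ∧ (3/4)*x ≥ 3*val + 4
Answer: WP = 3*val ≠ 11 ∧ val + x = 2 ∧ (3/4)*x ≥ 3*val + 4


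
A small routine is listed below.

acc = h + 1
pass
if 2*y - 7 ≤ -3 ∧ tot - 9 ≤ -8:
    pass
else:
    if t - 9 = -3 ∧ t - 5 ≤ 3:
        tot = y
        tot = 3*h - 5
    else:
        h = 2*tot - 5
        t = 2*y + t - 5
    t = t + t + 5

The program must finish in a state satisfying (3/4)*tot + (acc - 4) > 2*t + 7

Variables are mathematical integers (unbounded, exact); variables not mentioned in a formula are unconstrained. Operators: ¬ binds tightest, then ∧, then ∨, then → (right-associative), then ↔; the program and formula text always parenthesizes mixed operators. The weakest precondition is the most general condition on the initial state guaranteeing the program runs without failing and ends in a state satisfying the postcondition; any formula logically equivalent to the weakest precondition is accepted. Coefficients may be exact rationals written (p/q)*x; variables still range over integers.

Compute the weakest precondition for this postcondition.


Working backward. After the program, the postcondition (3/4)*tot + (acc - 4) > 2*t + 7 must hold; in canonical form it is acc + (3/4)*tot > 2*t + 11.
Then branch requires acc + (3/4)*tot > 2*t + 11; else branch requires ((t = 6 ∧ t ≤ 8) → acc + (9/4)*h > 4*t + 99/4) ∧ ((¬(t = 6 ∧ t ≤ 8)) → acc + (3/4)*tot > 4*t + 8*y + 1).
Before the if: ((2*y ≤ 4 ∧ tot ≤ 1) → acc + (3/4)*tot > 2*t + 11) ∧ ((¬(2*y ≤ 4 ∧ tot ≤ 1)) → (((t = 6 ∧ t ≤ 8) → acc + (9/4)*h > 4*t + 99/4) ∧ ((¬(t = 6 ∧ t ≤ 8)) → acc + (3/4)*tot > 4*t + 8*y + 1)))
Before skip: ((2*y ≤ 4 ∧ tot ≤ 1) → acc + (3/4)*tot > 2*t + 11) ∧ ((¬(2*y ≤ 4 ∧ tot ≤ 1)) → (((t = 6 ∧ t ≤ 8) → acc + (9/4)*h > 4*t + 99/4) ∧ ((¬(t = 6 ∧ t ≤ 8)) → acc + (3/4)*tot > 4*t + 8*y + 1)))
Before acc := h + 1: ((2*y ≤ 4 ∧ tot ≤ 1) → h + (3/4)*tot > 2*t + 10) ∧ ((¬(2*y ≤ 4 ∧ tot ≤ 1)) → (((t = 6 ∧ t ≤ 8) → (13/4)*h > 4*t + 95/4) ∧ ((¬(t = 6 ∧ t ≤ 8)) → h + (3/4)*tot > 4*t + 8*y)))
Answer: WP = ((2*y ≤ 4 ∧ tot ≤ 1) → h + (3/4)*tot > 2*t + 10) ∧ ((¬(2*y ≤ 4 ∧ tot ≤ 1)) → (((t = 6 ∧ t ≤ 8) → (13/4)*h > 4*t + 95/4) ∧ ((¬(t = 6 ∧ t ≤ 8)) → h + (3/4)*tot > 4*t + 8*y)))


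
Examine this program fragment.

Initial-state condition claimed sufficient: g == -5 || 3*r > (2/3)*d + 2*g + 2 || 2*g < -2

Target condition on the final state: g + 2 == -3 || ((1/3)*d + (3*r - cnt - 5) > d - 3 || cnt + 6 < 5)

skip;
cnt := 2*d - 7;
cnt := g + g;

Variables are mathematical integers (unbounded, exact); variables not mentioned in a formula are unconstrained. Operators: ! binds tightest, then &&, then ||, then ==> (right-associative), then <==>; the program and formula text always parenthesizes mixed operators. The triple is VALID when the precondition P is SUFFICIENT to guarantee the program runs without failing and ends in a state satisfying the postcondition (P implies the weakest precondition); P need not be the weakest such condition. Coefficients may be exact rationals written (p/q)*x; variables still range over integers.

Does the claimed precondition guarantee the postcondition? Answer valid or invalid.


Working backward. After the program, the postcondition g + 2 == -3 || ((1/3)*d + (3*r - cnt - 5) > d - 3 || cnt + 6 < 5) must hold; in canonical form it is g == -5 || 3*r > cnt + (2/3)*d + 2 || cnt < -1.
Before cnt := g + g: g == -5 || 3*r > (2/3)*d + 2*g + 2 || 2*g < -1
Before cnt := 2*d - 7: g == -5 || 3*r > (2/3)*d + 2*g + 2 || 2*g < -1
Before skip: g == -5 || 3*r > (2/3)*d + 2*g + 2 || 2*g < -1
The weakest precondition is g == -5 || 3*r > (2/3)*d + 2*g + 2 || 2*g < -1.
Check whether g == -5 || 3*r > (2/3)*d + 2*g + 2 || 2*g < -2 implies it.
Every state satisfying the precondition satisfies the weakest precondition: the implication holds.
Answer: valid


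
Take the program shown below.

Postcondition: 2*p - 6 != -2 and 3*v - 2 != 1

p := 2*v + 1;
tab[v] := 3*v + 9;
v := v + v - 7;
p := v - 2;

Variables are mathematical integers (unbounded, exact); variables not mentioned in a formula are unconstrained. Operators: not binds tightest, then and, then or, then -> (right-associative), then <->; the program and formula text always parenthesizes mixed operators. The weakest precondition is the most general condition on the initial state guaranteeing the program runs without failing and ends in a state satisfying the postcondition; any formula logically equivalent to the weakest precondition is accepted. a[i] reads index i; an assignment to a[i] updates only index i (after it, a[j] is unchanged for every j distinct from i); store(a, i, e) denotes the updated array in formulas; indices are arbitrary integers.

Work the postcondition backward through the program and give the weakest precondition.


Working backward. After the program, the postcondition 2*p - 6 != -2 and 3*v - 2 != 1 must hold; in canonical form it is 2*p != 4 and 3*v != 3.
Before p := v - 2: 2*v != 8 and 3*v != 3
Before v := v + v - 7: 4*v != 22 and 6*v != 24
Before tab[v] := 3*v + 9: 4*v != 22 and 6*v != 24
Before p := 2*v + 1: 4*v != 22 and 6*v != 24
Answer: WP = 4*v != 22 and 6*v != 24


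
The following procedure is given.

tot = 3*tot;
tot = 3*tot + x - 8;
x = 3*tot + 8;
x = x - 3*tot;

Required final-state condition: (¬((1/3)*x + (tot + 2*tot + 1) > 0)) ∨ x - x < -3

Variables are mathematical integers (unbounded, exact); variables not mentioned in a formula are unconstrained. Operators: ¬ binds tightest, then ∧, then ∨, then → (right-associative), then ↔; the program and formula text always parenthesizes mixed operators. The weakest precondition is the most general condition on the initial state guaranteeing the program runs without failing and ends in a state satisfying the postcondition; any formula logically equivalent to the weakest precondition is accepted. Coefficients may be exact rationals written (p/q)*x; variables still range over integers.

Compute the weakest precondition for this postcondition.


Working backward. After the program, the postcondition (¬((1/3)*x + (tot + 2*tot + 1) > 0)) ∨ x - x < -3 must hold; in canonical form it is ¬(3*tot + (1/3)*x > -1).
Before x := x - 3*tot: ¬(2*tot + (1/3)*x > -1)
Before x := 3*tot + 8: ¬(3*tot > -11/3)
Before tot := 3*tot + x - 8: ¬(9*tot + 3*x > 61/3)
Before tot := 3*tot: ¬(27*tot + 3*x > 61/3)
Answer: WP = ¬(27*tot + 3*x > 61/3)


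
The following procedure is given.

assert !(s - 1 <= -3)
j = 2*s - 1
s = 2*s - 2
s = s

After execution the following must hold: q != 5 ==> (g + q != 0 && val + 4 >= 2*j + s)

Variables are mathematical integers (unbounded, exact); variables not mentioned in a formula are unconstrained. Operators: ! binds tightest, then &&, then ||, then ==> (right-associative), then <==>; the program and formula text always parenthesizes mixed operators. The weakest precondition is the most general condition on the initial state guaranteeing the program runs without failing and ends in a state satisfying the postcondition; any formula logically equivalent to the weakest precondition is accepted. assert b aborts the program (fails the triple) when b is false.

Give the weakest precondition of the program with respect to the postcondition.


Working backward. After the program, the postcondition q != 5 ==> (g + q != 0 && val + 4 >= 2*j + s) must hold; in canonical form it is q != 5 ==> (g + q != 0 && val >= 2*j + s - 4).
Before s := s: q != 5 ==> (g + q != 0 && val >= 2*j + s - 4)
Before s := 2*s - 2: q != 5 ==> (g + q != 0 && val >= 2*j + 2*s - 6)
Before j := 2*s - 1: q != 5 ==> (g + q != 0 && val >= 6*s - 8)
Before assert !(s - 1 <= -3): (!(s <= -2)) && (q != 5 ==> (g + q != 0 && val >= 6*s - 8))
Answer: WP = (!(s <= -2)) && (q != 5 ==> (g + q != 0 && val >= 6*s - 8))


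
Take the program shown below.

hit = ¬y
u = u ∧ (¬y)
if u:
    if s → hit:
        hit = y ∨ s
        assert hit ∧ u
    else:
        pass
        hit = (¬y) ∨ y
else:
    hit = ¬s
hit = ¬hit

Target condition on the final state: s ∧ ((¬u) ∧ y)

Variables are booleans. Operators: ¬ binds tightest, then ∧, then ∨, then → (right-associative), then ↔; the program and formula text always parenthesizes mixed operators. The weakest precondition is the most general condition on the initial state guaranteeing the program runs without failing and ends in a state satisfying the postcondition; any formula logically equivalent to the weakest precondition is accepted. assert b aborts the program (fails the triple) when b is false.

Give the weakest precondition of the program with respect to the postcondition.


Working backward. After the program, the postcondition s ∧ ((¬u) ∧ y) must hold; in canonical form it is s ∧ (¬u) ∧ y.
Before hit := ¬hit: s ∧ (¬u) ∧ y
Then branch requires (¬(s → hit)) ∧ ((¬(s → hit)) → (s ∧ (¬u) ∧ y)); else branch requires s ∧ (¬u) ∧ y.
Before the if: (u → ((¬(s → hit)) ∧ ((¬(s → hit)) → (s ∧ (¬u) ∧ y)))) ∧ ((¬u) → (s ∧ (¬u) ∧ y))
Before u := u ∧ (¬y): ((u ∧ (¬y)) → ((¬(s → hit)) ∧ ((¬(s → hit)) → (s ∧ (¬(u ∧ (¬y))) ∧ y)))) ∧ ((¬(u ∧ (¬y))) → (s ∧ (¬(u ∧ (¬y))) ∧ y))
Before hit := ¬y: ((u ∧ (¬y)) → ((¬(s → (¬y))) ∧ ((¬(s → (¬y))) → (s ∧ (¬(u ∧ (¬y))) ∧ y)))) ∧ ((¬(u ∧ (¬y))) → (s ∧ (¬(u ∧ (¬y))) ∧ y))
Answer: WP = ((u ∧ (¬y)) → ((¬(s → (¬y))) ∧ ((¬(s → (¬y))) → (s ∧ (¬(u ∧ (¬y))) ∧ y)))) ∧ ((¬(u ∧ (¬y))) → (s ∧ (¬(u ∧ (¬y))) ∧ y))


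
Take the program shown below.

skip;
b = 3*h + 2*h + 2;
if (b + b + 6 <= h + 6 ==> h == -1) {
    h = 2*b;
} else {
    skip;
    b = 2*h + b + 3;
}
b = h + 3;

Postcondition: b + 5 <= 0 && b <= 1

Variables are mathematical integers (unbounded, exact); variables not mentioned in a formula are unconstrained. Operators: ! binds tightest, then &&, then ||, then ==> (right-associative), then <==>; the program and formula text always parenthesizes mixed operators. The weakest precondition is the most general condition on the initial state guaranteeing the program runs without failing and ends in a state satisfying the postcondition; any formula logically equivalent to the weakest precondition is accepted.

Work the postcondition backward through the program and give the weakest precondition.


Working backward. After the program, the postcondition b + 5 <= 0 && b <= 1 must hold; in canonical form it is b <= -5 && b <= 1.
Before b := h + 3: h <= -8 && h <= -2
Then branch requires 2*b <= -8 && 2*b <= -2; else branch requires h <= -8 && h <= -2.
Before the if: ((2*b <= h ==> h == -1) ==> (2*b <= -8 && 2*b <= -2)) && ((!(2*b <= h ==> h == -1)) ==> (h <= -8 && h <= -2))
Before b := 3*h + 2*h + 2: ((9*h <= -4 ==> h == -1) ==> (10*h <= -12 && 10*h <= -6)) && ((!(9*h <= -4 ==> h == -1)) ==> (h <= -8 && h <= -2))
Before skip: ((9*h <= -4 ==> h == -1) ==> (10*h <= -12 && 10*h <= -6)) && ((!(9*h <= -4 ==> h == -1)) ==> (h <= -8 && h <= -2))
Answer: WP = ((9*h <= -4 ==> h == -1) ==> (10*h <= -12 && 10*h <= -6)) && ((!(9*h <= -4 ==> h == -1)) ==> (h <= -8 && h <= -2))


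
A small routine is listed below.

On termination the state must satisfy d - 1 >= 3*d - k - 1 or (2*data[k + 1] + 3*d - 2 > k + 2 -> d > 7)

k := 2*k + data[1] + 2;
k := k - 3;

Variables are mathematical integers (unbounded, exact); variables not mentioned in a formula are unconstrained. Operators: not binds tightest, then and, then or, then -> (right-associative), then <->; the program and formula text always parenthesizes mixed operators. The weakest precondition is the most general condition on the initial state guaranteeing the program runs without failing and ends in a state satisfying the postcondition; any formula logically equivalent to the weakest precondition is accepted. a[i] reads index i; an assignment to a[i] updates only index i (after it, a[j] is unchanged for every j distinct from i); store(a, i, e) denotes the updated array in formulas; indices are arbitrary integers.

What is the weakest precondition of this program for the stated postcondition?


Working backward. After the program, the postcondition d - 1 >= 3*d - k - 1 or (2*data[k + 1] + 3*d - 2 > k + 2 -> d > 7) must hold; in canonical form it is k >= 2*d or (2*data[k + 1] + 3*d > k + 4 -> d > 7).
Before k := k - 3: k >= 2*d + 3 or (2*data[k - 2] + 3*d > k + 1 -> d > 7)
Before k := 2*k + data[1] + 2: data[1] + 2*k >= 2*d + 1 or (2*data[data[1] + 2*k] + 3*d > data[1] + 2*k + 3 -> d > 7)
Answer: WP = data[1] + 2*k >= 2*d + 1 or (2*data[data[1] + 2*k] + 3*d > data[1] + 2*k + 3 -> d > 7)


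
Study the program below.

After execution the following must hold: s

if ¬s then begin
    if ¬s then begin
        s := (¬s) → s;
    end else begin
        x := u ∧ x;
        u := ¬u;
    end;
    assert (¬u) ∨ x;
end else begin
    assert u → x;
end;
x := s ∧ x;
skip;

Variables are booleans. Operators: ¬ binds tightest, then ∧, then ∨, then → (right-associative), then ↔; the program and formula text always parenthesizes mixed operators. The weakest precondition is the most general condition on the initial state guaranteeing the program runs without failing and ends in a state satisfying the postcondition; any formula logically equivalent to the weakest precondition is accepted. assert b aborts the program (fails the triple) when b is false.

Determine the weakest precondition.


Working backward. After the program, s must hold.
Before skip: s
Before x := s ∧ x: s
Then branch requires ((¬s) → (((¬u) ∨ x) ∧ ((¬s) → s))) ∧ (s → ((u ∨ (u ∧ x)) ∧ s)); else branch requires (u → x) ∧ s.
Before the if: ((¬s) → (((¬s) → (((¬u) ∨ x) ∧ ((¬s) → s))) ∧ (s → ((u ∨ (u ∧ x)) ∧ s)))) ∧ (s → ((u → x) ∧ s))
Answer: WP = ((¬s) → (((¬s) → (((¬u) ∨ x) ∧ ((¬s) → s))) ∧ (s → ((u ∨ (u ∧ x)) ∧ s)))) ∧ (s → ((u → x) ∧ s))


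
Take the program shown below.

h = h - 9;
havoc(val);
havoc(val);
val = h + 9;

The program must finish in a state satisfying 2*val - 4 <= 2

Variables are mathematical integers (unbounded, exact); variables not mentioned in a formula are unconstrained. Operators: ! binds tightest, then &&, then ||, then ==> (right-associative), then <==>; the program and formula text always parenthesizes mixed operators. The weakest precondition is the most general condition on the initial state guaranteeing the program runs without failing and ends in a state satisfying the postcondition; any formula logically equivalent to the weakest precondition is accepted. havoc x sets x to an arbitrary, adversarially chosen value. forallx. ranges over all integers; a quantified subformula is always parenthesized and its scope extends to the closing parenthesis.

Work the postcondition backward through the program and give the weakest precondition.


Working backward. After the program, the postcondition 2*val - 4 <= 2 must hold; in canonical form it is 2*val <= 6.
Before val := h + 9: 2*h <= -12
Before havoc val: 2*h <= -12
Before havoc val: 2*h <= -12
Before h := h - 9: 2*h <= 6
Answer: WP = 2*h <= 6


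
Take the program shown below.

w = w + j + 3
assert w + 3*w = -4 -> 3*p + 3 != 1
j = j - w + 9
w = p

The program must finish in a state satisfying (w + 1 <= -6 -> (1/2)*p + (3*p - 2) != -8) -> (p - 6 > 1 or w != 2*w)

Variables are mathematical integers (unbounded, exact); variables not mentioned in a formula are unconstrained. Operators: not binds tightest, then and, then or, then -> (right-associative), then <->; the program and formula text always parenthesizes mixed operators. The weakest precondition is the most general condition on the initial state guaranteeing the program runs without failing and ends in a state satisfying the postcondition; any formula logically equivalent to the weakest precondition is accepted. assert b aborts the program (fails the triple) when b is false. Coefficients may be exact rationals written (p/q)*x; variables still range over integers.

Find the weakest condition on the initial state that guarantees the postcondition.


Working backward. After the program, the postcondition (w + 1 <= -6 -> (1/2)*p + (3*p - 2) != -8) -> (p - 6 > 1 or w != 2*w) must hold; in canonical form it is (w <= -7 -> (7/2)*p != -6) -> (p > 7 or w != 0).
Before w := p: (p <= -7 -> (7/2)*p != -6) -> (p > 7 or p != 0)
Before j := j - w + 9: (p <= -7 -> (7/2)*p != -6) -> (p > 7 or p != 0)
Before assert w + 3*w = -4 -> 3*p + 3 != 1: (4*w = -4 -> 3*p != -2) and ((p <= -7 -> (7/2)*p != -6) -> (p > 7 or p != 0))
Before w := w + j + 3: (4*j + 4*w = -16 -> 3*p != -2) and ((p <= -7 -> (7/2)*p != -6) -> (p > 7 or p != 0))
Answer: WP = (4*j + 4*w = -16 -> 3*p != -2) and ((p <= -7 -> (7/2)*p != -6) -> (p > 7 or p != 0))


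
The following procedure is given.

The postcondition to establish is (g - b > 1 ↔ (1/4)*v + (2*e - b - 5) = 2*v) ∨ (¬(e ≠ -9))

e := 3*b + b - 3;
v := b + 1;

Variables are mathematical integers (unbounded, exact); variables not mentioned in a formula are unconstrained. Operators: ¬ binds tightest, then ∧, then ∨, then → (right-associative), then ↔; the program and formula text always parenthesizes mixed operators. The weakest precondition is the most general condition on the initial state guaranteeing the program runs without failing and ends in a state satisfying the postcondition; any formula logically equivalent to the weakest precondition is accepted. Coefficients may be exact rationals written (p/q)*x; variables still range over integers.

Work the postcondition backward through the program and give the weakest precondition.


Working backward. After the program, the postcondition (g - b > 1 ↔ (1/4)*v + (2*e - b - 5) = 2*v) ∨ (¬(e ≠ -9)) must hold; in canonical form it is (g > b + 1 ↔ 2*e = b + (7/4)*v + 5) ∨ (¬(e ≠ -9)).
Before v := b + 1: (g > b + 1 ↔ 2*e = (11/4)*b + 27/4) ∨ (¬(e ≠ -9))
Before e := 3*b + b - 3: (g > b + 1 ↔ (21/4)*b = 51/4) ∨ (¬(4*b ≠ -6))
Answer: WP = (g > b + 1 ↔ (21/4)*b = 51/4) ∨ (¬(4*b ≠ -6))


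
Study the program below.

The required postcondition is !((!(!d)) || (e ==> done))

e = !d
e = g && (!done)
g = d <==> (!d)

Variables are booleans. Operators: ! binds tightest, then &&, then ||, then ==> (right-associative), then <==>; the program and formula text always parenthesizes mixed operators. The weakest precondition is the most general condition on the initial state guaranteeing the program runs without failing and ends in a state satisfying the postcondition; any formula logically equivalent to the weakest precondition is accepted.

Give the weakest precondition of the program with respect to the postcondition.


Working backward. After the program, the postcondition !((!(!d)) || (e ==> done)) must hold; in canonical form it is !(d || (e ==> done)).
Before g := d <==> (!d): !(d || (e ==> done))
Before e := g && (!done): !(d || ((g && (!done)) ==> done))
Before e := !d: !(d || ((g && (!done)) ==> done))
Answer: WP = !(d || ((g && (!done)) ==> done))


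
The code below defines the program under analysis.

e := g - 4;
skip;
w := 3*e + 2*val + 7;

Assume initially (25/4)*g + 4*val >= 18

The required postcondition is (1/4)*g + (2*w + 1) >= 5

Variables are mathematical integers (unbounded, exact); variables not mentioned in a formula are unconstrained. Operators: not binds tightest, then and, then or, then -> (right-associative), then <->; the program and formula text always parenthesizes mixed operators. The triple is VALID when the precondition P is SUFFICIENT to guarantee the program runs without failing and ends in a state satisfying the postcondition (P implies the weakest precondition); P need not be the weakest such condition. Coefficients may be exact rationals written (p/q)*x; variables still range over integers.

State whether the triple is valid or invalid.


Working backward. After the program, the postcondition (1/4)*g + (2*w + 1) >= 5 must hold; in canonical form it is (1/4)*g + 2*w >= 4.
Before w := 3*e + 2*val + 7: 6*e + (1/4)*g + 4*val >= -10
Before skip: 6*e + (1/4)*g + 4*val >= -10
Before e := g - 4: (25/4)*g + 4*val >= 14
The weakest precondition is (25/4)*g + 4*val >= 14.
Check whether (25/4)*g + 4*val >= 18 implies it.
Every state satisfying the precondition satisfies the weakest precondition: the implication holds.
Answer: valid
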